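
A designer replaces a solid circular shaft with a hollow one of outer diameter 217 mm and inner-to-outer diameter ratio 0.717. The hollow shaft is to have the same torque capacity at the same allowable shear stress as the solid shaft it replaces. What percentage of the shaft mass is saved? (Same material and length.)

Equal τ_max and T ⇒ the solid shaft needs d_s³ = d_o³(1−k⁴), so d_s = 217·(1−0.717⁴)^(1/3) = 195.9 mm.
Area ratio A_h/A_s = d_o²(1−k²)/d_s² = (1−k²)/(1−k⁴)^(2/3) = 0.5962.
Mass saving = 1 − 0.5962 = 40.4 %.

40.4 %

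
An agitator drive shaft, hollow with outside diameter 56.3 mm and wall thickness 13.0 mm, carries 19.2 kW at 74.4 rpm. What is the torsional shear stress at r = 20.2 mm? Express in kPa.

ω = 2π·74.4/60 = 7.791 rad/s, so T = P/ω = 19.2×10³ / 7.791 = 2464 N·m.
J = π(d_o⁴ − d_i⁴)/32 = π(0.0563⁴ − 0.0303⁴)/32 = 9.036×10^-7 m⁴.
Shear stress varies linearly with radius: τ = T·r/J = 2464 × 0.0202 / 9.036×10^-7 = 5.509×10^7 Pa.

55100 kPa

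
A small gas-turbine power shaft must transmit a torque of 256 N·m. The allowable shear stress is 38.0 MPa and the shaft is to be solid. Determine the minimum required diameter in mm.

32.5 mm

For a solid shaft τ_max = 16T/(πd³), so d = (16T/(π τ_allow))^(1/3) = (16·256.0/(π·3.80×10^7))^(1/3) = 0.03249 m.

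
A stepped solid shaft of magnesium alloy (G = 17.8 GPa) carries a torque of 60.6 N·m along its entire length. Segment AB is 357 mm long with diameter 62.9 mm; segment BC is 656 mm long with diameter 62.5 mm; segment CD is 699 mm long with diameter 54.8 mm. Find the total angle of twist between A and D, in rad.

0.00497 rad

J_AB = π(0.0629)⁴/32 = 1.54×10^-6 m⁴; J_BC = π(0.0625)⁴/32 = 1.50×10^-6 m⁴; J_CD = π(0.0548)⁴/32 = 8.85×10^-7 m⁴.
θ = (T/G)·Σ L_i/J_i = (60.60/17.8×10⁹)·(0.357/1.54×10^-6 + 0.656/1.50×10^-6 + 0.699/8.85×10^-7) = 4.970×10^-3 rad.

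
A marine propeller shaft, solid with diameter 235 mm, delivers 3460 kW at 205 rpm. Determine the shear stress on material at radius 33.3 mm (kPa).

17900 kPa

ω = 2π·205/60 = 21.47 rad/s, so T = P/ω = 3460×10³ / 21.47 = 161200 N·m.
J = πd⁴/32 = π(0.235)⁴/32 = 2.994×10^-4 m⁴.
Shear stress varies linearly with radius: τ = T·r/J = 161200 × 0.0333 / 2.994×10^-4 = 1.793×10^7 Pa.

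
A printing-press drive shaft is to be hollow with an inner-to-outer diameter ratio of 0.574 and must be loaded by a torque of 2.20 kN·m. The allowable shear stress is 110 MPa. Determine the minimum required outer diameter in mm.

For a hollow shaft with d_i/d_o = 0.574: τ_max = 16T/(π d_o³ (1−k⁴)), so d_o = [16T/(π τ_allow (1−k⁴))]^(1/3) = [16·2200/(π·1.10×10^8·0.8914)]^(1/3) = 0.04853 m.

48.5 mm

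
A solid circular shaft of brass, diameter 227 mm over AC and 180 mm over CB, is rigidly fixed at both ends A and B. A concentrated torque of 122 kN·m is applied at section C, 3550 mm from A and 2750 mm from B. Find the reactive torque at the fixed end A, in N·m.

80800 N·m

Compatibility: T_A·a/J_AC = T_B·b/J_CB with T_A + T_B = T₀.
J_AC = 2.61×10^-4 m⁴, J_CB = 1.03×10^-4 m⁴, so T_A = T₀·(J_AC/a)/((J_AC/a)+(J_CB/b)) = 80780 N·m, T_B = 41220 N·m.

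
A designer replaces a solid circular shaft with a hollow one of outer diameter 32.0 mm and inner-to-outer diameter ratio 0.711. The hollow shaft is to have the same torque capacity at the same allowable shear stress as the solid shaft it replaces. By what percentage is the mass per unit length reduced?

Equal τ_max and T ⇒ the solid shaft needs d_s³ = d_o³(1−k⁴), so d_s = 32.0·(1−0.711⁴)^(1/3) = 29.00 mm.
Area ratio A_h/A_s = d_o²(1−k²)/d_s² = (1−k²)/(1−k⁴)^(2/3) = 0.6020.
Mass saving = 1 − 0.6020 = 39.8 %.

39.8 %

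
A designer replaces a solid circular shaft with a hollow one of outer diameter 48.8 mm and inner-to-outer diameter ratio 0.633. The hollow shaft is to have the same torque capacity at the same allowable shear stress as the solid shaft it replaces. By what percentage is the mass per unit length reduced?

Equal τ_max and T ⇒ the solid shaft needs d_s³ = d_o³(1−k⁴), so d_s = 48.8·(1−0.633⁴)^(1/3) = 46.03 mm.
Area ratio A_h/A_s = d_o²(1−k²)/d_s² = (1−k²)/(1−k⁴)^(2/3) = 0.6735.
Mass saving = 1 − 0.6735 = 32.7 %.

32.7 %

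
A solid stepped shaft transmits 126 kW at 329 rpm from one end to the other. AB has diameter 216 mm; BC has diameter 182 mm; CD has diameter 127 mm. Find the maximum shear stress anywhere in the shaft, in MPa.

ω = 2π·329/60 = 34.45 rad/s, so T = P/ω = 126×10³ / 34.45 = 3657 N·m.
Under the same torque, τ_max = 16T/(πd³) is largest where d is smallest — segment CD (d = 127 mm).
τ_max = 16·3657/(π·(0.127)³) = 9.093×10^6 Pa.

9.09 MPa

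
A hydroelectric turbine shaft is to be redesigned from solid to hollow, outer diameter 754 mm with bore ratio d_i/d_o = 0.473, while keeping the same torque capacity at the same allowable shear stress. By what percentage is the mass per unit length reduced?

Equal τ_max and T ⇒ the solid shaft needs d_s³ = d_o³(1−k⁴), so d_s = 754·(1−0.473⁴)^(1/3) = 741.2 mm.
Area ratio A_h/A_s = d_o²(1−k²)/d_s² = (1−k²)/(1−k⁴)^(2/3) = 0.8033.
Mass saving = 1 − 0.8033 = 19.7 %.

19.7 %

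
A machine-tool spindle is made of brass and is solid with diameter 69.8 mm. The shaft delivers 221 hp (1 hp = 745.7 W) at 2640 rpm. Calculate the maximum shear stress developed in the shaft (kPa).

ω = 2π·2640/60 = 276.5 rad/s, so T = P/ω = 221×745.7 / 276.5 = 596.1 N·m.
J = πd⁴/32 = π(0.0698)⁴/32 = 2.330×10^-6 m⁴.
τ_max = T·r/J = 596.1 × 0.0349 / 2.330×10^-6 = 8.927×10^6 Pa.

8930 kPa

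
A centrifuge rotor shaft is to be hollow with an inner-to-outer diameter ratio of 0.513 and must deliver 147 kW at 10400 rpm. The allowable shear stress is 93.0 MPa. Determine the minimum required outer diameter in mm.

20.0 mm

ω = 2π·10400/60 = 1089 rad/s, so T = P/ω = 147×10³ / 1089 = 135.0 N·m.
For a hollow shaft with d_i/d_o = 0.513: τ_max = 16T/(π d_o³ (1−k⁴)), so d_o = [16T/(π τ_allow (1−k⁴))]^(1/3) = [16·135.0/(π·9.30×10^7·0.9307)]^(1/3) = 0.01995 m.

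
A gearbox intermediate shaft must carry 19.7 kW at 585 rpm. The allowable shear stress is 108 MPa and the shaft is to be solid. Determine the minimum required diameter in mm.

ω = 2π·585/60 = 61.26 rad/s, so T = P/ω = 19.7×10³ / 61.26 = 321.6 N·m.
For a solid shaft τ_max = 16T/(πd³), so d = (16T/(π τ_allow))^(1/3) = (16·321.6/(π·1.08×10^8))^(1/3) = 0.02475 m.

24.8 mm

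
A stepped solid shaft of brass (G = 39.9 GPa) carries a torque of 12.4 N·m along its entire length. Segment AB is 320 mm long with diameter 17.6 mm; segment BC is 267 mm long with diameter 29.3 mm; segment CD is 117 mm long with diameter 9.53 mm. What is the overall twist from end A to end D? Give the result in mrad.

J_AB = π(0.0176)⁴/32 = 9.42×10^-9 m⁴; J_BC = π(0.0293)⁴/32 = 7.24×10^-8 m⁴; J_CD = π(0.00953)⁴/32 = 8.10×10^-10 m⁴.
θ = (T/G)·Σ L_i/J_i = (12.40/39.9×10⁹)·(0.320/9.42×10^-9 + 0.267/7.24×10^-8 + 0.117/8.10×10^-10) = 0.05661 rad.

56.6 mrad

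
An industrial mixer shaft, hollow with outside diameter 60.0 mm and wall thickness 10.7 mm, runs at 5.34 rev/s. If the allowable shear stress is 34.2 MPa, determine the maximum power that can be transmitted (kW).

40.3 kW

J = π(d_o⁴ − d_i⁴)/32 = π(0.0600⁴ − 0.0386⁴)/32 = 1.054×10^-6 m⁴.
T_max = τ_allow·J/r = 3.42×10^7 × 1.054×10^-6 / 0.0300 = 1202 N·m.
ω = 2π·5.34 = 33.55 rad/s, so P_max = T_max·ω = 4.033×10^4 W.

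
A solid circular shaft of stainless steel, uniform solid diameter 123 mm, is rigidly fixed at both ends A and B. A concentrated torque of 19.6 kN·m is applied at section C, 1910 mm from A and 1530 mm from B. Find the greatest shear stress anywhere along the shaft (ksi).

4.32 ksi

With uniform GJ and both ends fixed, compatibility θ_AC = θ_CB gives T_A·a = T_B·b, together with T_A + T_B = T₀.
T_A = T₀·b/(a+b) = 19600·1530/3440 = 8717 N·m; T_B = 10880 N·m.
τ in each portion: τ_AC = 2.39×10^7 Pa, τ_CB = 2.98×10^7 Pa; maximum is in CB.
τ_max = T_CB·r/J = 10880·0.0615/2.25×10^-5 = 2.978×10^7 Pa.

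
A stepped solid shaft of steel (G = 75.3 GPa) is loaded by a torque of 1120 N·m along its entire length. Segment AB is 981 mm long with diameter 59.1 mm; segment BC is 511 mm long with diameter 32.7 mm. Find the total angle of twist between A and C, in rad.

0.0799 rad

J_AB = π(0.0591)⁴/32 = 1.20×10^-6 m⁴; J_BC = π(0.0327)⁴/32 = 1.12×10^-7 m⁴.
θ = (T/G)·Σ L_i/J_i = (1120/75.3×10⁹)·(0.981/1.20×10^-6 + 0.511/1.12×10^-7) = 0.07989 rad.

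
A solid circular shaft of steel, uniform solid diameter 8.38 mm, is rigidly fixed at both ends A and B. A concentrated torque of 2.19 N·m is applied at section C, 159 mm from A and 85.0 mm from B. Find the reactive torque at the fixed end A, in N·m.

With uniform GJ and both ends fixed, compatibility θ_AC = θ_CB gives T_A·a = T_B·b, together with T_A + T_B = T₀.
T_A = T₀·b/(a+b) = 2.190·85.0/244.0 = 0.7629 N·m; T_B = 1.427 N·m.

0.763 N·m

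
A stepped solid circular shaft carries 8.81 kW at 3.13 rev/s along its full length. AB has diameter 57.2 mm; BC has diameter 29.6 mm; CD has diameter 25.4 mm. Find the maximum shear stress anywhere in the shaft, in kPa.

139000 kPa

ω = 2π·3.13 = 19.67 rad/s, so T = P/ω = 8.81×10³ / 19.67 = 448.0 N·m.
Under the same torque, τ_max = 16T/(πd³) is largest where d is smallest — segment CD (d = 25.4 mm).
τ_max = 16·448.0/(π·(0.0254)³) = 1.392×10^8 Pa.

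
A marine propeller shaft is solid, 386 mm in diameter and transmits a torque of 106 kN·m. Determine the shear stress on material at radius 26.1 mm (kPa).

1270 kPa

J = πd⁴/32 = π(0.386)⁴/32 = 2.179×10^-3 m⁴.
Shear stress varies linearly with radius: τ = T·r/J = 106000 × 0.0261 / 2.179×10^-3 = 1.269×10^6 Pa.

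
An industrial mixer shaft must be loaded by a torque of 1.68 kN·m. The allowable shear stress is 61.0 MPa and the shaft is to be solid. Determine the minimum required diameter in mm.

For a solid shaft τ_max = 16T/(πd³), so d = (16T/(π τ_allow))^(1/3) = (16·1680/(π·6.10×10^7))^(1/3) = 0.05196 m.

52.0 mm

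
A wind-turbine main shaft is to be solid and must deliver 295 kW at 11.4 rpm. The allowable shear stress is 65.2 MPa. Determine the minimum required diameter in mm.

ω = 2π·11.4/60 = 1.194 rad/s, so T = P/ω = 295×10³ / 1.194 = 247100 N·m.
For a solid shaft τ_max = 16T/(πd³), so d = (16T/(π τ_allow))^(1/3) = (16·247100/(π·6.52×10^7))^(1/3) = 0.2682 m.

268 mm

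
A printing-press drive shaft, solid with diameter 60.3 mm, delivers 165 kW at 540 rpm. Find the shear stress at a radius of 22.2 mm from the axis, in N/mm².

ω = 2π·540/60 = 56.55 rad/s, so T = P/ω = 165×10³ / 56.55 = 2918 N·m.
J = πd⁴/32 = π(0.0603)⁴/32 = 1.298×10^-6 m⁴.
Shear stress varies linearly with radius: τ = T·r/J = 2918 × 0.0222 / 1.298×10^-6 = 4.991×10^7 Pa.

49.9 N/mm²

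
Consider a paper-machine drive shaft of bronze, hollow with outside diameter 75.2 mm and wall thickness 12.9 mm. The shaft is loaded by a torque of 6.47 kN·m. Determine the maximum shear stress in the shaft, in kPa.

95200 kPa

J = π(d_o⁴ − d_i⁴)/32 = π(0.0752⁴ − 0.0494⁴)/32 = 2.555×10^-6 m⁴.
τ_max = T·r/J = 6470 × 0.0376 / 2.555×10^-6 = 9.522×10^7 Pa.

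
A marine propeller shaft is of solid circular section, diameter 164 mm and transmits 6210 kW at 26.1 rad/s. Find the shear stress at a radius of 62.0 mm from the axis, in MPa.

ω = 26.1 rad/s, so T = P/ω = 6210×10³ / 26.10 = 237900 N·m.
J = πd⁴/32 = π(0.164)⁴/32 = 7.102×10^-5 m⁴.
Shear stress varies linearly with radius: τ = T·r/J = 237900 × 0.0620 / 7.102×10^-5 = 2.077×10^8 Pa.

208 MPa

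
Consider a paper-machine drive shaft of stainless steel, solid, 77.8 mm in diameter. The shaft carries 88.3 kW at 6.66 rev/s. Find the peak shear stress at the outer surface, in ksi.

ω = 2π·6.66 = 41.85 rad/s, so T = P/ω = 88.3×10³ / 41.85 = 2110 N·m.
J = πd⁴/32 = π(0.0778)⁴/32 = 3.597×10^-6 m⁴.
τ_max = T·r/J = 2110 × 0.0389 / 3.597×10^-6 = 2.282×10^7 Pa.

3.31 ksi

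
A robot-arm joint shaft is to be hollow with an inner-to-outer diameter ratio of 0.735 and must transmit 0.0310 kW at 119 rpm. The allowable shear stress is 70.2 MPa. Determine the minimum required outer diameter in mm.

ω = 2π·119/60 = 12.46 rad/s, so T = P/ω = 0.0310×10³ / 12.46 = 2.488 N·m.
For a hollow shaft with d_i/d_o = 0.735: τ_max = 16T/(π d_o³ (1−k⁴)), so d_o = [16T/(π τ_allow (1−k⁴))]^(1/3) = [16·2.488/(π·7.02×10^7·0.7082)]^(1/3) = 0.006340 m.

6.34 mm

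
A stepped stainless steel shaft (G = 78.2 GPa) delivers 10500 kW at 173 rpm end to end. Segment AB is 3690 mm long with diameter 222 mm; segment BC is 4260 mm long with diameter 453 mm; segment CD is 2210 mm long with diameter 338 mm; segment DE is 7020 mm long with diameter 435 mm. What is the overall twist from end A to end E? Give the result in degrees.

8.59°

ω = 2π·173/60 = 18.12 rad/s, so T = P/ω = 10500×10³ / 18.12 = 579600 N·m.
J_AB = π(0.222)⁴/32 = 2.38×10^-4 m⁴; J_BC = π(0.453)⁴/32 = 4.13×10^-3 m⁴; J_CD = π(0.338)⁴/32 = 1.28×10^-3 m⁴; J_DE = π(0.435)⁴/32 = 3.52×10^-3 m⁴.
θ = (T/G)·Σ L_i/J_i = (579600/78.2×10⁹)·(3.69/2.38×10^-4 + 4.26/4.13×10^-3 + 2.21/1.28×10^-3 + 7.02/3.52×10^-3) = 0.1499 rad.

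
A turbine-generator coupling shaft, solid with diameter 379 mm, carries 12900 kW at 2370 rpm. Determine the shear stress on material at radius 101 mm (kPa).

ω = 2π·2370/60 = 248.2 rad/s, so T = P/ω = 12900×10³ / 248.2 = 51980 N·m.
J = πd⁴/32 = π(0.379)⁴/32 = 2.026×10^-3 m⁴.
Shear stress varies linearly with radius: τ = T·r/J = 51980 × 0.101 / 2.026×10^-3 = 2.592×10^6 Pa.

2590 kPa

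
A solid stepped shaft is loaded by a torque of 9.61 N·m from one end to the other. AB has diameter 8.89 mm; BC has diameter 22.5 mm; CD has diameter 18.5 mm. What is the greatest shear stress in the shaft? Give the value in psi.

Under the same torque, τ_max = 16T/(πd³) is largest where d is smallest — segment AB (d = 8.89 mm).
τ_max = 16·9.610/(π·(0.00889)³) = 6.966×10^7 Pa.

10100 psi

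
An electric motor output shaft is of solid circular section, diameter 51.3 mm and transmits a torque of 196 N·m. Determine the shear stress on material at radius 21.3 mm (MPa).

6.14 MPa

J = πd⁴/32 = π(0.0513)⁴/32 = 6.799×10^-7 m⁴.
Shear stress varies linearly with radius: τ = T·r/J = 196.0 × 0.0213 / 6.799×10^-7 = 6.140×10^6 Pa.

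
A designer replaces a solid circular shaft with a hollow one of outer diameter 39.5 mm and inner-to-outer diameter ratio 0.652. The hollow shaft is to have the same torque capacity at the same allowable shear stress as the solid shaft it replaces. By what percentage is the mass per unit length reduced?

34.3 %

Equal τ_max and T ⇒ the solid shaft needs d_s³ = d_o³(1−k⁴), so d_s = 39.5·(1−0.652⁴)^(1/3) = 36.96 mm.
Area ratio A_h/A_s = d_o²(1−k²)/d_s² = (1−k²)/(1−k⁴)^(2/3) = 0.6566.
Mass saving = 1 − 0.6566 = 34.3 %.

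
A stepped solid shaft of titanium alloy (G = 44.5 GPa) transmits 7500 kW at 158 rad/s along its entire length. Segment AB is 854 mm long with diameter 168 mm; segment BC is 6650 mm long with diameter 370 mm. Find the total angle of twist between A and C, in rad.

0.0155 rad

ω = 158 rad/s, so T = P/ω = 7500×10³ / 158.0 = 47470 N·m.
J_AB = π(0.168)⁴/32 = 7.82×10^-5 m⁴; J_BC = π(0.370)⁴/32 = 1.84×10^-3 m⁴.
θ = (T/G)·Σ L_i/J_i = (47470/44.5×10⁹)·(0.854/7.82×10^-5 + 6.65/1.84×10^-3) = 0.01550 rad.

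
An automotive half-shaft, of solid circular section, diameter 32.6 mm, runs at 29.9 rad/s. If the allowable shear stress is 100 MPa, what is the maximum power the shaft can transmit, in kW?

20.3 kW

J = πd⁴/32 = π(0.0326)⁴/32 = 1.109×10^-7 m⁴.
T_max = τ_allow·J/r = 1.00×10^8 × 1.109×10^-7 / 0.0163 = 680.3 N·m.
ω = 29.9 rad/s, so P_max = T_max·ω = 2.034×10^4 W.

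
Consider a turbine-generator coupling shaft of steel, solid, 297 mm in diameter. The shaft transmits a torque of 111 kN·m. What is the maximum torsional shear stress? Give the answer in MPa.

21.6 MPa

J = πd⁴/32 = π(0.297)⁴/32 = 7.639×10^-4 m⁴.
τ_max = T·r/J = 111000 × 0.148 / 7.639×10^-4 = 2.158×10^7 Pa.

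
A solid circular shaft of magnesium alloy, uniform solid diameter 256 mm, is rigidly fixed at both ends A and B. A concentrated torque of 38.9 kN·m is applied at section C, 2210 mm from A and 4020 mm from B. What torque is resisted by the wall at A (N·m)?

25100 N·m

With uniform GJ and both ends fixed, compatibility θ_AC = θ_CB gives T_A·a = T_B·b, together with T_A + T_B = T₀.
T_A = T₀·b/(a+b) = 38900·4020/6230 = 25100 N·m; T_B = 13800 N·m.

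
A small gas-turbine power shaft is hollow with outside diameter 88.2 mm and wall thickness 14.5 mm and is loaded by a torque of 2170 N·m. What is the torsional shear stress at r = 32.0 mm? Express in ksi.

2.13 ksi

J = π(d_o⁴ − d_i⁴)/32 = π(0.0882⁴ − 0.0592⁴)/32 = 4.735×10^-6 m⁴.
Shear stress varies linearly with radius: τ = T·r/J = 2170 × 0.0320 / 4.735×10^-6 = 1.466×10^7 Pa.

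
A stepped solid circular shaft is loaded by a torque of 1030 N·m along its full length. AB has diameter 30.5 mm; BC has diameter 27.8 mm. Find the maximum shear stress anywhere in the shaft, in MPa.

Under the same torque, τ_max = 16T/(πd³) is largest where d is smallest — segment BC (d = 27.8 mm).
τ_max = 16·1030/(π·(0.0278)³) = 2.442×10^8 Pa.

244 MPa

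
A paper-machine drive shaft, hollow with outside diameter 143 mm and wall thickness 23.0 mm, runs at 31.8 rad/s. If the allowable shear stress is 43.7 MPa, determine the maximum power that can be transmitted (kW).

629 kW

J = π(d_o⁴ − d_i⁴)/32 = π(0.143⁴ − 0.0970⁴)/32 = 3.236×10^-5 m⁴.
T_max = τ_allow·J/r = 4.37×10^7 × 3.236×10^-5 / 0.0715 = 19780 N·m.
ω = 31.8 rad/s, so P_max = T_max·ω = 6.290×10^5 W.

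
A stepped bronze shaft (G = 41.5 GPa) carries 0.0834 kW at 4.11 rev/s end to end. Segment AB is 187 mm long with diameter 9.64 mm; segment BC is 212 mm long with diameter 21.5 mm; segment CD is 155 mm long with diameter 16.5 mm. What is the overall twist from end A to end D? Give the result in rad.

0.0196 rad

ω = 2π·4.11 = 25.82 rad/s, so T = P/ω = 0.0834×10³ / 25.82 = 3.230 N·m.
J_AB = π(0.00964)⁴/32 = 8.48×10^-10 m⁴; J_BC = π(0.0215)⁴/32 = 2.10×10^-8 m⁴; J_CD = π(0.0165)⁴/32 = 7.28×10^-9 m⁴.
θ = (T/G)·Σ L_i/J_i = (3.230/41.5×10⁹)·(0.187/8.48×10^-10 + 0.212/2.10×10^-8 + 0.155/7.28×10^-9) = 0.01961 rad.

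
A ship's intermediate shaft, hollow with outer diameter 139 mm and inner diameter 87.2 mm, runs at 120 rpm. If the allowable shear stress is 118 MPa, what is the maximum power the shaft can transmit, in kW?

661 kW

J = π(d_o⁴ − d_i⁴)/32 = π(0.139⁴ − 0.0872⁴)/32 = 3.097×10^-5 m⁴.
T_max = τ_allow·J/r = 1.18×10^8 × 3.097×10^-5 / 0.0695 = 52590 N·m.
ω = 2π·120/60 = 12.57 rad/s, so P_max = T_max·ω = 6.608×10^5 W.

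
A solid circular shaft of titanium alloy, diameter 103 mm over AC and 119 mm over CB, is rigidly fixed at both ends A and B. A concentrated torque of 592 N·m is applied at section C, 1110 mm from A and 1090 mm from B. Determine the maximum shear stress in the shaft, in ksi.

0.167 ksi

Compatibility: T_A·a/J_AC = T_B·b/J_CB with T_A + T_B = T₀.
J_AC = 1.10×10^-5 m⁴, J_CB = 1.97×10^-5 m⁴, so T_A = T₀·(J_AC/a)/((J_AC/a)+(J_CB/b)) = 210.3 N·m, T_B = 381.7 N·m.
τ in each portion: τ_AC = 9.80×10^5 Pa, τ_CB = 1.15×10^6 Pa; maximum is in CB.
τ_max = T_CB·r/J = 381.7·0.0595/1.97×10^-5 = 1.153×10^6 Pa.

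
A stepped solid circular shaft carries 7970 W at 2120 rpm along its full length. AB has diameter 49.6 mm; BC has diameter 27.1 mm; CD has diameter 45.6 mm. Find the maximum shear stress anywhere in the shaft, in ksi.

1.33 ksi

ω = 2π·2120/60 = 222.0 rad/s, so T = P/ω = 7970 / 222.0 = 35.90 N·m.
Under the same torque, τ_max = 16T/(πd³) is largest where d is smallest — segment BC (d = 27.1 mm).
τ_max = 16·35.90/(π·(0.0271)³) = 9.187×10^6 Pa.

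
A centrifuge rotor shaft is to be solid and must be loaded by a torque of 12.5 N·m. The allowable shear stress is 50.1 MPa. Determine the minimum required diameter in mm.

For a solid shaft τ_max = 16T/(πd³), so d = (16T/(π τ_allow))^(1/3) = (16·12.50/(π·5.01×10^7))^(1/3) = 0.01083 m.

10.8 mm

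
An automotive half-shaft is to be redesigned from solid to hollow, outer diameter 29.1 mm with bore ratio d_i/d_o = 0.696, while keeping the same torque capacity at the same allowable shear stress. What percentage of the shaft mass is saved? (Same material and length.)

Equal τ_max and T ⇒ the solid shaft needs d_s³ = d_o³(1−k⁴), so d_s = 29.1·(1−0.696⁴)^(1/3) = 26.62 mm.
Area ratio A_h/A_s = d_o²(1−k²)/d_s² = (1−k²)/(1−k⁴)^(2/3) = 0.6162.
Mass saving = 1 − 0.6162 = 38.4 %.

38.4 %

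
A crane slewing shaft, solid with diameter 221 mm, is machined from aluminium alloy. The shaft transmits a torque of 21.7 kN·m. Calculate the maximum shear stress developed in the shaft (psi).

1490 psi

J = πd⁴/32 = π(0.221)⁴/32 = 2.342×10^-4 m⁴.
τ_max = T·r/J = 21700 × 0.111 / 2.342×10^-4 = 1.024×10^7 Pa.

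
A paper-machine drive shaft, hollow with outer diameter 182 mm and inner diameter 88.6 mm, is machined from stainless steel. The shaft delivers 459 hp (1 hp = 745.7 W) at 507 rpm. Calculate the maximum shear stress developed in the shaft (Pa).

ω = 2π·507/60 = 53.09 rad/s, so T = P/ω = 459×745.7 / 53.09 = 6447 N·m.
J = π(d_o⁴ − d_i⁴)/32 = π(0.182⁴ − 0.0886⁴)/32 = 1.017×10^-4 m⁴.
τ_max = T·r/J = 6447 × 0.0910 / 1.017×10^-4 = 5.770×10^6 Pa.

5.77e6 Pa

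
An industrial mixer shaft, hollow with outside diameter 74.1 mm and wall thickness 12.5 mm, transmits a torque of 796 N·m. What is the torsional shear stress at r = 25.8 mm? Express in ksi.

J = π(d_o⁴ − d_i⁴)/32 = π(0.0741⁴ − 0.0491⁴)/32 = 2.389×10^-6 m⁴.
Shear stress varies linearly with radius: τ = T·r/J = 796.0 × 0.0258 / 2.389×10^-6 = 8.595×10^6 Pa.

1.25 ksi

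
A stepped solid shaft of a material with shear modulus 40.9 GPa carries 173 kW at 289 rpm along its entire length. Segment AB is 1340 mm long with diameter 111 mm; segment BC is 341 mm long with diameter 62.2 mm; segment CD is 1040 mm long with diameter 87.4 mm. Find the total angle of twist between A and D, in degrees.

ω = 2π·289/60 = 30.26 rad/s, so T = P/ω = 173×10³ / 30.26 = 5716 N·m.
J_AB = π(0.111)⁴/32 = 1.49×10^-5 m⁴; J_BC = π(0.0622)⁴/32 = 1.47×10^-6 m⁴; J_CD = π(0.0874)⁴/32 = 5.73×10^-6 m⁴.
θ = (T/G)·Σ L_i/J_i = (5716/40.9×10⁹)·(1.34/1.49×10^-5 + 0.341/1.47×10^-6 + 1.04/5.73×10^-6) = 0.07037 rad.

4.03°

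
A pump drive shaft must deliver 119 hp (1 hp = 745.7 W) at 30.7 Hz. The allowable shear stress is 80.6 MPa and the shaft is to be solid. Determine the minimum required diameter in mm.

ω = 2π·30.7 = 192.9 rad/s, so T = P/ω = 119×745.7 / 192.9 = 460.0 N·m.
For a solid shaft τ_max = 16T/(πd³), so d = (16T/(π τ_allow))^(1/3) = (16·460.0/(π·8.06×10^7))^(1/3) = 0.03075 m.

30.7 mm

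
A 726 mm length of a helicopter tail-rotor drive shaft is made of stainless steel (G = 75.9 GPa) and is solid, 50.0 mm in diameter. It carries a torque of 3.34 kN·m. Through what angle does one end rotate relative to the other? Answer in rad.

0.0521 rad

J = πd⁴/32 = π(0.0500)⁴/32 = 6.136×10^-7 m⁴.
θ = T·L/(G·J) = 3340 × 0.726 / (75.9×10⁹ × 6.136×10^-7) = 0.05207 rad.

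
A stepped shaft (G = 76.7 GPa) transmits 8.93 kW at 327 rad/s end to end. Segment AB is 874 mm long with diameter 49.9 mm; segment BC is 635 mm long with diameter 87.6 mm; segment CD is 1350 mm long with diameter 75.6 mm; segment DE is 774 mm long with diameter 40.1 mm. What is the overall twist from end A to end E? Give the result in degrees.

0.102°

ω = 327 rad/s, so T = P/ω = 8.93×10³ / 327.0 = 27.31 N·m.
J_AB = π(0.0499)⁴/32 = 6.09×10^-7 m⁴; J_BC = π(0.0876)⁴/32 = 5.78×10^-6 m⁴; J_CD = π(0.0756)⁴/32 = 3.21×10^-6 m⁴; J_DE = π(0.0401)⁴/32 = 2.54×10^-7 m⁴.
θ = (T/G)·Σ L_i/J_i = (27.31/76.7×10⁹)·(0.874/6.09×10^-7 + 0.635/5.78×10^-6 + 1.35/3.21×10^-6 + 0.774/2.54×10^-7) = 1.786×10^-3 rad.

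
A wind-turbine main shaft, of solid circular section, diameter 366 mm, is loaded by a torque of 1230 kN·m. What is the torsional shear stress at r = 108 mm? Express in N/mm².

J = πd⁴/32 = π(0.366)⁴/32 = 1.762×10^-3 m⁴.
Shear stress varies linearly with radius: τ = T·r/J = 1.230e6 × 0.108 / 1.762×10^-3 = 7.541×10^7 Pa.

75.4 N/mm²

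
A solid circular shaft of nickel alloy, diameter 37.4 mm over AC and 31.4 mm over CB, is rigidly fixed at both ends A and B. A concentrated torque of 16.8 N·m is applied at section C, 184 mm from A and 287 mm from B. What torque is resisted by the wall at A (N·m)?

Compatibility: T_A·a/J_AC = T_B·b/J_CB with T_A + T_B = T₀.
J_AC = 1.92×10^-7 m⁴, J_CB = 9.54×10^-8 m⁴, so T_A = T₀·(J_AC/a)/((J_AC/a)+(J_CB/b)) = 12.74 N·m, T_B = 4.059 N·m.

12.7 N·m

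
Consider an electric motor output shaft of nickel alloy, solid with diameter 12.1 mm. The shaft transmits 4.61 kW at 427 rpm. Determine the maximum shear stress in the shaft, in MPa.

ω = 2π·427/60 = 44.72 rad/s, so T = P/ω = 4.61×10³ / 44.72 = 103.1 N·m.
J = πd⁴/32 = π(0.0121)⁴/32 = 2.104×10^-9 m⁴.
τ_max = T·r/J = 103.1 × 0.00605 / 2.104×10^-9 = 2.964×10^8 Pa.

296 MPa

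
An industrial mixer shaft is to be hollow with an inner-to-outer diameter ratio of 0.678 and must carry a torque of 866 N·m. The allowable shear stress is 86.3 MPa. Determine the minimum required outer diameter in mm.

For a hollow shaft with d_i/d_o = 0.678: τ_max = 16T/(π d_o³ (1−k⁴)), so d_o = [16T/(π τ_allow (1−k⁴))]^(1/3) = [16·866.0/(π·8.63×10^7·0.7887)]^(1/3) = 0.04017 m.

40.2 mm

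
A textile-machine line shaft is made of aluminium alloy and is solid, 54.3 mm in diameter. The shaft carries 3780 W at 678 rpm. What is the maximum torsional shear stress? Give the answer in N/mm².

1.69 N/mm²

ω = 2π·678/60 = 71.00 rad/s, so T = P/ω = 3780 / 71.00 = 53.24 N·m.
J = πd⁴/32 = π(0.0543)⁴/32 = 8.535×10^-7 m⁴.
τ_max = T·r/J = 53.24 × 0.0271 / 8.535×10^-7 = 1.694×10^6 Pa.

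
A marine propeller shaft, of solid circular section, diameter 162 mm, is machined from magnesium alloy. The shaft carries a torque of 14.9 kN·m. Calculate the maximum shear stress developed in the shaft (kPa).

J = πd⁴/32 = π(0.162)⁴/32 = 6.762×10^-5 m⁴.
τ_max = T·r/J = 14900 × 0.0810 / 6.762×10^-5 = 1.785×10^7 Pa.

17800 kPa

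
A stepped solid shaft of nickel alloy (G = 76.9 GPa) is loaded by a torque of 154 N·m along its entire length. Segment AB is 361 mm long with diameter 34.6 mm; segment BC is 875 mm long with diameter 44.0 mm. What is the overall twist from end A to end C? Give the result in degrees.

J_AB = π(0.0346)⁴/32 = 1.41×10^-7 m⁴; J_BC = π(0.0440)⁴/32 = 3.68×10^-7 m⁴.
θ = (T/G)·Σ L_i/J_i = (154.0/76.9×10⁹)·(0.361/1.41×10^-7 + 0.875/3.68×10^-7) = 9.900×10^-3 rad.

0.567°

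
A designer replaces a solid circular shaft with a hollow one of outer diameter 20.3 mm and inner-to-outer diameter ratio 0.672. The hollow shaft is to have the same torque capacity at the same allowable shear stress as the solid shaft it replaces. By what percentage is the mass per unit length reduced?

36.2 %

Equal τ_max and T ⇒ the solid shaft needs d_s³ = d_o³(1−k⁴), so d_s = 20.3·(1−0.672⁴)^(1/3) = 18.81 mm.
Area ratio A_h/A_s = d_o²(1−k²)/d_s² = (1−k²)/(1−k⁴)^(2/3) = 0.6385.
Mass saving = 1 − 0.6385 = 36.2 %.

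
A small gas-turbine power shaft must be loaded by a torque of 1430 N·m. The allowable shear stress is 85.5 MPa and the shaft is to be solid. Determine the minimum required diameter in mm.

For a solid shaft τ_max = 16T/(πd³), so d = (16T/(π τ_allow))^(1/3) = (16·1430/(π·8.55×10^7))^(1/3) = 0.04400 m.

44.0 mm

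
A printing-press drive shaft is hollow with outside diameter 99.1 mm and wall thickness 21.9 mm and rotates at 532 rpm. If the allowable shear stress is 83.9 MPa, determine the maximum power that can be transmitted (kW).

807 kW

J = π(d_o⁴ − d_i⁴)/32 = π(0.0991⁴ − 0.0553⁴)/32 = 8.551×10^-6 m⁴.
T_max = τ_allow·J/r = 8.39×10^7 × 8.551×10^-6 / 0.0495 = 14480 N·m.
ω = 2π·532/60 = 55.71 rad/s, so P_max = T_max·ω = 8.066×10^5 W.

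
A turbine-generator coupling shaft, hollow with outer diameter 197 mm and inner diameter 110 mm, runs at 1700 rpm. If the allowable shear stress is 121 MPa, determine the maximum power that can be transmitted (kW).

J = π(d_o⁴ − d_i⁴)/32 = π(0.197⁴ − 0.110⁴)/32 = 1.335×10^-4 m⁴.
T_max = τ_allow·J/r = 1.21×10^8 × 1.335×10^-4 / 0.0985 = 164000 N·m.
ω = 2π·1700/60 = 178.0 rad/s, so P_max = T_max·ω = 2.919×10^7 W.

29200 kW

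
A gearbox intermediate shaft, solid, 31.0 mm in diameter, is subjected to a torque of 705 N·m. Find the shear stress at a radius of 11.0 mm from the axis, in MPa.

J = πd⁴/32 = π(0.0310)⁴/32 = 9.067×10^-8 m⁴.
Shear stress varies linearly with radius: τ = T·r/J = 705.0 × 0.0110 / 9.067×10^-8 = 8.553×10^7 Pa.

85.5 MPa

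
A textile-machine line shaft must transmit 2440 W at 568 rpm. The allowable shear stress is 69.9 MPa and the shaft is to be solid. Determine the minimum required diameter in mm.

14.4 mm

ω = 2π·568/60 = 59.48 rad/s, so T = P/ω = 2440 / 59.48 = 41.02 N·m.
For a solid shaft τ_max = 16T/(πd³), so d = (16T/(π τ_allow))^(1/3) = (16·41.02/(π·6.99×10^7))^(1/3) = 0.01440 m.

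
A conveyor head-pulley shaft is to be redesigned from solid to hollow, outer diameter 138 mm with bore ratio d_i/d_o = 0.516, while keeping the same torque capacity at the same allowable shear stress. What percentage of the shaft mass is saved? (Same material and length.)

Equal τ_max and T ⇒ the solid shaft needs d_s³ = d_o³(1−k⁴), so d_s = 138·(1−0.516⁴)^(1/3) = 134.7 mm.
Area ratio A_h/A_s = d_o²(1−k²)/d_s² = (1−k²)/(1−k⁴)^(2/3) = 0.7706.
Mass saving = 1 − 0.7706 = 22.9 %.

22.9 %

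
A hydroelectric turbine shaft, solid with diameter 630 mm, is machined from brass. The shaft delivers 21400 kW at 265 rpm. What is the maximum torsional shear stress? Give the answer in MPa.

15.7 MPa

ω = 2π·265/60 = 27.75 rad/s, so T = P/ω = 21400×10³ / 27.75 = 771200 N·m.
J = πd⁴/32 = π(0.630)⁴/32 = 0.01547 m⁴.
τ_max = T·r/J = 771200 × 0.315 / 0.01547 = 1.571×10^7 Pa.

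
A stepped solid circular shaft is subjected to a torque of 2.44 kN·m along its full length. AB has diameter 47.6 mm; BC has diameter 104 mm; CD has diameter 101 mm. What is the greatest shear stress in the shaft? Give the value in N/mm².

115 N/mm²

Under the same torque, τ_max = 16T/(πd³) is largest where d is smallest — segment AB (d = 47.6 mm).
τ_max = 16·2440/(π·(0.0476)³) = 1.152×10^8 Pa.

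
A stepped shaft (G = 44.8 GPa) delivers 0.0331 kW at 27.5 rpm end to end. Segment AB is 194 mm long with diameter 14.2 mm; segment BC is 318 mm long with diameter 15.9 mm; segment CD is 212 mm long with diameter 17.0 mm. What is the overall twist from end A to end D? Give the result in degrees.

1.84°

ω = 2π·27.5/60 = 2.880 rad/s, so T = P/ω = 0.0331×10³ / 2.880 = 11.49 N·m.
J_AB = π(0.0142)⁴/32 = 3.99×10^-9 m⁴; J_BC = π(0.0159)⁴/32 = 6.27×10^-9 m⁴; J_CD = π(0.0170)⁴/32 = 8.20×10^-9 m⁴.
θ = (T/G)·Σ L_i/J_i = (11.49/44.8×10⁹)·(0.194/3.99×10^-9 + 0.318/6.27×10^-9 + 0.212/8.20×10^-9) = 0.03210 rad.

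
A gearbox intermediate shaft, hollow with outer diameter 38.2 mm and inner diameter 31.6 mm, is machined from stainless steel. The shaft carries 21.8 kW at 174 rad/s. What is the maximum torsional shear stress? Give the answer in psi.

3120 psi

ω = 174 rad/s, so T = P/ω = 21.8×10³ / 174.0 = 125.3 N·m.
J = π(d_o⁴ − d_i⁴)/32 = π(0.0382⁴ − 0.0316⁴)/32 = 1.112×10^-7 m⁴.
τ_max = T·r/J = 125.3 × 0.0191 / 1.112×10^-7 = 2.153×10^7 Pa.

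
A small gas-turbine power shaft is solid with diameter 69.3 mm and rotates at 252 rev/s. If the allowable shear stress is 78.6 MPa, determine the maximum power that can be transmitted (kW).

8130 kW

J = πd⁴/32 = π(0.0693)⁴/32 = 2.264×10^-6 m⁴.
T_max = τ_allow·J/r = 7.86×10^7 × 2.264×10^-6 / 0.0347 = 5136 N·m.
ω = 2π·252 = 1583 rad/s, so P_max = T_max·ω = 8.133×10^6 W.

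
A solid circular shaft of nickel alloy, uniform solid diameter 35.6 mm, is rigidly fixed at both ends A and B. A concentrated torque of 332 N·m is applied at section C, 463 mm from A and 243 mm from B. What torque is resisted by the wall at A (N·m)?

114 N·m

With uniform GJ and both ends fixed, compatibility θ_AC = θ_CB gives T_A·a = T_B·b, together with T_A + T_B = T₀.
T_A = T₀·b/(a+b) = 332.0·243/706.0 = 114.3 N·m; T_B = 217.7 N·m.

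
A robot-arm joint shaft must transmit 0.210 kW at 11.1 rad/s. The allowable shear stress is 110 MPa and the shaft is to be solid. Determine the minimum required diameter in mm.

9.57 mm

ω = 11.1 rad/s, so T = P/ω = 0.210×10³ / 11.10 = 18.92 N·m.
For a solid shaft τ_max = 16T/(πd³), so d = (16T/(π τ_allow))^(1/3) = (16·18.92/(π·1.10×10^8))^(1/3) = 0.009568 m.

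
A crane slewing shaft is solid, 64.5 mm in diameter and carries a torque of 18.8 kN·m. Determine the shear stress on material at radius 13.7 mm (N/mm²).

J = πd⁴/32 = π(0.0645)⁴/32 = 1.699×10^-6 m⁴.
Shear stress varies linearly with radius: τ = T·r/J = 18800 × 0.0137 / 1.699×10^-6 = 1.516×10^8 Pa.

152 N/mm²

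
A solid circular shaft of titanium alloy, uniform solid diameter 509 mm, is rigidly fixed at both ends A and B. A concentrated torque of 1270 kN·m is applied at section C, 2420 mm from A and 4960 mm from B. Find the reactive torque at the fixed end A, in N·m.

854000 N·m

With uniform GJ and both ends fixed, compatibility θ_AC = θ_CB gives T_A·a = T_B·b, together with T_A + T_B = T₀.
T_A = T₀·b/(a+b) = 1.270e6·4960/7380 = 853600 N·m; T_B = 416400 N·m.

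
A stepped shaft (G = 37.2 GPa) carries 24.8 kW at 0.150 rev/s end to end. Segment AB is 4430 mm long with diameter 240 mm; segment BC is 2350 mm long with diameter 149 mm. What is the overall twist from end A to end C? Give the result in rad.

0.0440 rad

ω = 2π·0.150 = 0.9425 rad/s, so T = P/ω = 24.8×10³ / 0.9425 = 26310 N·m.
J_AB = π(0.240)⁴/32 = 3.26×10^-4 m⁴; J_BC = π(0.149)⁴/32 = 4.84×10^-5 m⁴.
θ = (T/G)·Σ L_i/J_i = (26310/37.2×10⁹)·(4.43/3.26×10^-4 + 2.35/4.84×10^-5) = 0.04397 rad.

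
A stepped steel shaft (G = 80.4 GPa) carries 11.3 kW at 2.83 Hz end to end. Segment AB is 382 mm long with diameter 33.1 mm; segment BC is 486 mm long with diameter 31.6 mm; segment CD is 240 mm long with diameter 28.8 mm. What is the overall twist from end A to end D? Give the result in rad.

0.0929 rad

ω = 2π·2.83 = 17.78 rad/s, so T = P/ω = 11.3×10³ / 17.78 = 635.5 N·m.
J_AB = π(0.0331)⁴/32 = 1.18×10^-7 m⁴; J_BC = π(0.0316)⁴/32 = 9.79×10^-8 m⁴; J_CD = π(0.0288)⁴/32 = 6.75×10^-8 m⁴.
θ = (T/G)·Σ L_i/J_i = (635.5/80.4×10⁹)·(0.382/1.18×10^-7 + 0.486/9.79×10^-8 + 0.240/6.75×10^-8) = 0.09295 rad.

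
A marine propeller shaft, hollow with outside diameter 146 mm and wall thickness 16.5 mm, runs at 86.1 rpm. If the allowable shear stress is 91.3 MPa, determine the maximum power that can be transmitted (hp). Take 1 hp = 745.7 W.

J = π(d_o⁴ − d_i⁴)/32 = π(0.146⁴ − 0.113⁴)/32 = 2.860×10^-5 m⁴.
T_max = τ_allow·J/r = 9.13×10^7 × 2.860×10^-5 / 0.0730 = 35770 N·m.
ω = 2π·86.1/60 = 9.016 rad/s, so P_max = T_max·ω = 3.225×10^5 W.

433 hp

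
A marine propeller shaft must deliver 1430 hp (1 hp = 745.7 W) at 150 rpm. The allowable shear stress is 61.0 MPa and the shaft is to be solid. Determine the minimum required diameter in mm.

ω = 2π·150/60 = 15.71 rad/s, so T = P/ω = 1430×745.7 / 15.71 = 67890 N·m.
For a solid shaft τ_max = 16T/(πd³), so d = (16T/(π τ_allow))^(1/3) = (16·67890/(π·6.10×10^7))^(1/3) = 0.1783 m.

178 mm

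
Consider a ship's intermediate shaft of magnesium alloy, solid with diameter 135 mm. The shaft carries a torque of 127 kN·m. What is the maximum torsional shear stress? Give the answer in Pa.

2.63e8 Pa

J = πd⁴/32 = π(0.135)⁴/32 = 3.261×10^-5 m⁴.
τ_max = T·r/J = 127000 × 0.0675 / 3.261×10^-5 = 2.629×10^8 Pa.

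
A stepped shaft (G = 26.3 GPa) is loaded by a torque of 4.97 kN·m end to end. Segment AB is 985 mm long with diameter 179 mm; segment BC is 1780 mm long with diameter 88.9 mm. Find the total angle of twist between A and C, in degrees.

J_AB = π(0.179)⁴/32 = 1.01×10^-4 m⁴; J_BC = π(0.0889)⁴/32 = 6.13×10^-6 m⁴.
θ = (T/G)·Σ L_i/J_i = (4970/26.3×10⁹)·(0.985/1.01×10^-4 + 1.78/6.13×10^-6) = 0.05670 rad.

3.25°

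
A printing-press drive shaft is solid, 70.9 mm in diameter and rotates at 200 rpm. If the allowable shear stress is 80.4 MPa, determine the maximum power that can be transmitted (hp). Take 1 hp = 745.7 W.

158 hp

J = πd⁴/32 = π(0.0709)⁴/32 = 2.481×10^-6 m⁴.
T_max = τ_allow·J/r = 8.04×10^7 × 2.481×10^-6 / 0.0355 = 5626 N·m.
ω = 2π·200/60 = 20.94 rad/s, so P_max = T_max·ω = 1.178×10^5 W.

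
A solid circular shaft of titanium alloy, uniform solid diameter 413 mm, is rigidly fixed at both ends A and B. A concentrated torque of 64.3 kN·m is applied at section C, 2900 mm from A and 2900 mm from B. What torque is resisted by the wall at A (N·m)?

32200 N·m

With uniform GJ and both ends fixed, compatibility θ_AC = θ_CB gives T_A·a = T_B·b, together with T_A + T_B = T₀.
T_A = T₀·b/(a+b) = 64300·2900/5800 = 32150 N·m; T_B = 32150 N·m.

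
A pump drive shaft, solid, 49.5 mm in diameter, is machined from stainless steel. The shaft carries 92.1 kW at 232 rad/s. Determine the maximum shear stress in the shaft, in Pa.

ω = 232 rad/s, so T = P/ω = 92.1×10³ / 232.0 = 397.0 N·m.
J = πd⁴/32 = π(0.0495)⁴/32 = 5.894×10^-7 m⁴.
τ_max = T·r/J = 397.0 × 0.0248 / 5.894×10^-7 = 1.667×10^7 Pa.

1.67e7 Pa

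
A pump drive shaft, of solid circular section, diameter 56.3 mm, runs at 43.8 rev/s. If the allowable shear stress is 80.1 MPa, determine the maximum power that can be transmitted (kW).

J = πd⁴/32 = π(0.0563)⁴/32 = 9.864×10^-7 m⁴.
T_max = τ_allow·J/r = 8.01×10^7 × 9.864×10^-7 / 0.0281 = 2807 N·m.
ω = 2π·43.8 = 275.2 rad/s, so P_max = T_max·ω = 7.724×10^5 W.

772 kW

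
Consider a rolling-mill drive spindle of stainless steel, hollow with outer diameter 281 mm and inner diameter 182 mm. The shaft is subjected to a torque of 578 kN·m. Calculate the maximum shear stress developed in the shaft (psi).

23400 psi

J = π(d_o⁴ − d_i⁴)/32 = π(0.281⁴ − 0.182⁴)/32 = 5.044×10^-4 m⁴.
τ_max = T·r/J = 578000 × 0.141 / 5.044×10^-4 = 1.610×10^8 Pa.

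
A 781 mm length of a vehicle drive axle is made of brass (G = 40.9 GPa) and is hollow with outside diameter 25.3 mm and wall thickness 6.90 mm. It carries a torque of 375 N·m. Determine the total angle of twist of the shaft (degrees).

J = π(d_o⁴ − d_i⁴)/32 = π(0.0253⁴ − 0.0115⁴)/32 = 3.851×10^-8 m⁴.
θ = T·L/(G·J) = 375.0 × 0.781 / (40.9×10⁹ × 3.851×10^-8) = 0.1860 rad.

10.7°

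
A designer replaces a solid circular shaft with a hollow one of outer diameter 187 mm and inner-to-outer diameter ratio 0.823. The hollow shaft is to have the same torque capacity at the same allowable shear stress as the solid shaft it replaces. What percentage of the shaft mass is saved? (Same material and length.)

51.4 %

Equal τ_max and T ⇒ the solid shaft needs d_s³ = d_o³(1−k⁴), so d_s = 187·(1−0.823⁴)^(1/3) = 152.4 mm.
Area ratio A_h/A_s = d_o²(1−k²)/d_s² = (1−k²)/(1−k⁴)^(2/3) = 0.4859.
Mass saving = 1 − 0.4859 = 51.4 %.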